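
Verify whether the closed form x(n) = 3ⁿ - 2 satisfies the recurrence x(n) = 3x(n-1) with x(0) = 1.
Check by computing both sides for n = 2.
From the recurrence with x(0) = 1:
  x(0) = 1, x(1) = 3, x(2) = 9
  so the recurrence gives x(2) = 9.
From the proposed closed form x(n) = 3ⁿ - 2:
  x(2) = 7.
The recurrence gives 9 but the closed form gives 7, so the closed form does not satisfy the recurrence.

No, the closed form is incorrect.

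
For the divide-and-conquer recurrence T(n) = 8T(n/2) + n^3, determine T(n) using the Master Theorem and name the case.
Master Theorem template: T(n) = a·T(n/b) + f(n).
Here: a=8, b=2, f(n)=n^3
Compute log_b(a) = log_2(8) = 3.
f(n) = n^3 = Θ(n^3). Case 2: T(n) = Θ(n^3 log n).

Case 2: T(n) = Θ(n^3 log n)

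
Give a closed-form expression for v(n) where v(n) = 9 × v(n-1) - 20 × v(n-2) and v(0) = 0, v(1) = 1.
Recurrence: v(n) = 9 × v(n-1) - 20 × v(n-2), initial: v(0) = 0, v(1) = 1.
Characteristic equation: r² - 9r + 20 = 0, which factors as (r - 5)(r - 4) = 0, so r = 5, 4. General solution v(n) = A·5ⁿ + B·4ⁿ. From v(0) = 0: A + B = 0. From v(1) = 1: 5A + 4B = 1. Solving gives A = 1, B = -1.

v(n) = 5ⁿ - 4ⁿ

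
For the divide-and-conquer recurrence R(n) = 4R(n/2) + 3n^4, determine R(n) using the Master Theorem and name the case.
Master Theorem template: R(n) = a·R(n/b) + f(n).
Here: a=4, b=2, f(n)=3n^4
Compute log_b(a) = log_2(4) = 2.
f(n) = 3n^4 = Ω(n^(2+ε)) with ε = 2, and the regularity condition holds (a·f(n/b) = (a/b^4)·f(n) with a/b^4 = 2^-2 < 1). Case 3: R(n) = Θ(f(n)) = Θ(n^4).

Case 3: R(n) = Θ(n^4)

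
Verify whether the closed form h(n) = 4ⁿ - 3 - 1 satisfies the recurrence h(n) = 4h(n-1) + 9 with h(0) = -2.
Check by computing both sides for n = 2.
From the recurrence with h(0) = -2:
  h(0) = -2, h(1) = 1, h(2) = 13
  so the recurrence gives h(2) = 13.
From the proposed closed form h(n) = 4ⁿ - 3 - 1:
  h(2) = 12.
The recurrence gives 13 but the closed form gives 12, so the closed form does not satisfy the recurrence.

No, the closed form is incorrect.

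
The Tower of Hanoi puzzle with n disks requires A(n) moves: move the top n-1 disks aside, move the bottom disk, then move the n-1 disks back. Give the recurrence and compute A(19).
Moving n disks = move the top n-1 disks aside (A(n-1) moves) + move the largest disk (1 move) + move the n-1 disks back on top (A(n-1) moves), so A(n) = 2A(n-1) + 1, with A(1) = 1 (a single disk takes one move).
First terms: 1, 3, 7, 15, 31, 63, … — each is one less than a power of 2. Indeed A(n) + 1 = 2(A(n-1) + 1) with A(1) + 1 = 2, so A(n) + 1 = 2ⁿ and A(n) = 2ⁿ - 1.
Hence A(19) = 2^19 - 1 = 524288 - 1 = 524287.

A(n) = 2A(n-1) + 1, A(1) = 1; A(19) = 524287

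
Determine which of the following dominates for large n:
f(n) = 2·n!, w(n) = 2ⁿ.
Comparing growth rates:
Growth-rate hierarchy: log n ≺ any polynomial ≺ any exponential cⁿ (c>1) ≺ n! ≺ nⁿ.
factorial dominates exponential base 2 asymptotically.

f(n) grows faster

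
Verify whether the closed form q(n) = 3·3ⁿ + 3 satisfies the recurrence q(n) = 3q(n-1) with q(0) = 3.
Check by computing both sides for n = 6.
From the recurrence with q(0) = 3:
  q(0) = 3, q(1) = 9, q(2) = 27, q(3) = 81, q(4) = 243, q(5) = 729, q(6) = 2187
  so the recurrence gives q(6) = 2187.
From the proposed closed form q(n) = 3·3ⁿ + 3:
  q(6) = 2190.
The recurrence gives 2187 but the closed form gives 2190, so the closed form does not satisfy the recurrence.

No, the closed form is incorrect.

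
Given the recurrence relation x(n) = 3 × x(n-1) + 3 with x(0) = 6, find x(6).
Computing step by step:
x(0) = 6
x(1) = 3 × 6 + 3 = 21
x(2) = 3 × 21 + 3 = 66
x(3) = 3 × 66 + 3 = 201
x(4) = 3 × 201 + 3 = 606
x(5) = 3 × 606 + 3 = 1821
x(6) = 3 × 1821 + 3 = 5466

5466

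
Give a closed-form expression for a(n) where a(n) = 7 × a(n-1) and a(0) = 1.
Recurrence: a(n) = 7 × a(n-1), initial: a(0) = 1.
Each term is 7 times the previous, so this is geometric with ratio 7. After n steps: a(n) = a(0)·7ⁿ = 7ⁿ.

a(n) = 7ⁿ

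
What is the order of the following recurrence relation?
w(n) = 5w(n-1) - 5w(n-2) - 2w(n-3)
The order is the largest lag k for which w(n-k) appears. Here the deepest term is w(n-3), so the order is 3.

Order 3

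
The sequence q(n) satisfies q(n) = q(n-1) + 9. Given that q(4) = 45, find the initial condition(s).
q(4) = q(0) + 4·9, so q(0) = 45 - 36 = 9.

q(0) = 9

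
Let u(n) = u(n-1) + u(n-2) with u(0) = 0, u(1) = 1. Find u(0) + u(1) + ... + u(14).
Computing the sequence terms: 0, 1, 1, 2, 3, 5, 8, 13, 21, 34, 55, 89, 144, 233, 377
Adding these values together:

986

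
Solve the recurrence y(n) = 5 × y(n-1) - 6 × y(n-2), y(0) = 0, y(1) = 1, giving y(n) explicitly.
Recurrence: y(n) = 5 × y(n-1) - 6 × y(n-2), initial: y(0) = 0, y(1) = 1.
Characteristic equation: r² - 5r + 6 = 0, which factors as (r - 3)(r - 2) = 0, so r = 3, 2. General solution y(n) = A·3ⁿ + B·2ⁿ. From y(0) = 0: A + B = 0. From y(1) = 1: 3A + 2B = 1. Solving gives A = 1, B = -1.

y(n) = 3ⁿ - 2ⁿ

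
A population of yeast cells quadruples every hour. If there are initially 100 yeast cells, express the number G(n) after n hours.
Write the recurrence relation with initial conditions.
Each hour multiplies the count by 4, so the count after n hours depends only on the count after n-1 hours: G(n) = 4 × G(n-1). The starting count gives G(0) = 100.
Unrolling n times gives the closed form G(n) = 100 × 4ⁿ.

G(n) = 4 × G(n-1), G(0) = 100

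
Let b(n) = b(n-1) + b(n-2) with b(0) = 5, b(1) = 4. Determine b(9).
Computing the sequence terms:
5, 4, 9, 13, 22, 35, 57, 92, 149, 241

241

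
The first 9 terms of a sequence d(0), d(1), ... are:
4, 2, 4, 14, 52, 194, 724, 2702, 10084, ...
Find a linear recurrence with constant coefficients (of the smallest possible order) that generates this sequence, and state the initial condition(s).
Look for the lowest-order linear relation among consecutive terms.
Observation: d(n) - 4·d(n-1) - (-1)·d(n-2) = 0 holds for the shown terms, and no order-1 relation d(n) = α·d(n-1) + β fits.
Check at n=3: 4·4 + (-1)·2 = 14. ✓

d(n) = 4d(n-1) - d(n-2), d(0) = 4, d(1) = 2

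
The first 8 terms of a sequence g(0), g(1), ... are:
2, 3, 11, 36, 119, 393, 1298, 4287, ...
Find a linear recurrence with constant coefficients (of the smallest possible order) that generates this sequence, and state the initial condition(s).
Look for the lowest-order linear relation among consecutive terms.
Observation: g(n) - 3·g(n-1) - (1)·g(n-2) = 0 holds for the shown terms, and no order-1 relation g(n) = α·g(n-1) + β fits.
Check at n=3: 3·11 + (1)·3 = 36. ✓

g(n) = 3g(n-1) + g(n-2), g(0) = 2, g(1) = 3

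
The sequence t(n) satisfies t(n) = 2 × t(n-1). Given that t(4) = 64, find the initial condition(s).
In general t(n) = 2ⁿ · t(0). At n = 4: t(0) = t(4) / 2^4 = 64 / 16 = 4.

t(0) = 4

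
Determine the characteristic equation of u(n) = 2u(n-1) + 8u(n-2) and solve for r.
Substitute u(n) = rⁿ and divide through by rⁿ⁻²: r² - 2r - 8 = 0
Factor: (r - 4)(r + 2) = 0, so r = 4, -2.
General solution: u(n) = A·4ⁿ + B·(-2)ⁿ

Characteristic: r² - 2r - 8 = 0, Roots: r = 4, -2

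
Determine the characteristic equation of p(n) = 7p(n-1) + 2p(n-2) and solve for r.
Substitute p(n) = rⁿ and divide through by rⁿ⁻²: r² - 7r - 2 = 0
Discriminant: 7² + 4·2 = 57, not a perfect square, so by the quadratic formula r = (7 ± √57)/2.
General solution: p(n) = A·r₁ⁿ + B·r₂ⁿ where r₁,r₂ = (7 ± √57)/2

Characteristic: r² - 7r - 2 = 0, Roots: r = (7 ± √57)/2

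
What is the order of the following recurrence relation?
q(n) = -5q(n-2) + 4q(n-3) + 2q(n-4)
The order is the largest lag k for which q(n-k) appears. Here the deepest term is q(n-4), so the order is 4.

Order 4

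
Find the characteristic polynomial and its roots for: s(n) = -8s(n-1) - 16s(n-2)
Substitute s(n) = rⁿ and divide through by rⁿ⁻²: r² + 8r + 16 = 0
Factor: (r + 4)² = 0, so r = -4 (double root).
General solution: s(n) = (A + Bn)·(-4)ⁿ

Characteristic: r² + 8r + 16 = 0, Roots: r = -4 (double root)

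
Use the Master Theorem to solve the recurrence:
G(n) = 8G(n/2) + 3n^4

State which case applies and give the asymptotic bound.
Master Theorem template: G(n) = a·G(n/b) + f(n).
Here: a=8, b=2, f(n)=3n^4
Compute log_b(a) = log_2(8) = 3.
f(n) = 3n^4 = Ω(n^(3+ε)) with ε = 1, and the regularity condition holds (a·f(n/b) = (a/b^4)·f(n) with a/b^4 = 2^-1 < 1). Case 3: G(n) = Θ(f(n)) = Θ(n^4).

Case 3: G(n) = Θ(n^4)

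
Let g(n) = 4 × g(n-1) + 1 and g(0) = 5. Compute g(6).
Computing step by step:
g(0) = 5
g(1) = 4 × 5 + 1 = 21
g(2) = 4 × 21 + 1 = 85
g(3) = 4 × 85 + 1 = 341
g(4) = 4 × 341 + 1 = 1365
g(5) = 4 × 1365 + 1 = 5461
g(6) = 4 × 5461 + 1 = 21845

21845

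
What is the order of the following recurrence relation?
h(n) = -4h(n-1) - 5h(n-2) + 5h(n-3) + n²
The order is the largest lag k for which h(n-k) appears. Here the deepest term is h(n-3) (the n² term is non-homogeneous and does not affect the order), so the order is 3.

Order 3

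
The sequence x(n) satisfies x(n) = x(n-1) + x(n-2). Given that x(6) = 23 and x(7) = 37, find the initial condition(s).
Work backwards using x(k) = x(k+2) - x(k+1):
x(5) = x(7) - x(6) = 37 - 23 = 14
x(4) = x(6) - x(5) = 23 - 14 = 9
x(3) = x(5) - x(4) = 14 - 9 = 5
x(2) = x(4) - x(3) = 9 - 5 = 4
x(1) = x(3) - x(2) = 5 - 4 = 1
x(0) = x(2) - x(1) = 4 - 1 = 3

x(0) = 3, x(1) = 1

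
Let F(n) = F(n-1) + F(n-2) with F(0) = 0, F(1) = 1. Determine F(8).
Computing the sequence terms:
0, 1, 1, 2, 3, 5, 8, 13, 21

21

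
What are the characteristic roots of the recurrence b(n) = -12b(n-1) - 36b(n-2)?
Substitute b(n) = rⁿ and divide through by rⁿ⁻²: r² + 12r + 36 = 0
Factor: (r + 6)² = 0, so r = -6 (double root).
General solution: b(n) = (A + Bn)·(-6)ⁿ

Characteristic: r² + 12r + 36 = 0, Roots: r = -6 (double root)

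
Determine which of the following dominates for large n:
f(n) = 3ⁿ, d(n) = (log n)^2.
Comparing growth rates:
Growth-rate hierarchy: log n ≺ any polynomial ≺ any exponential cⁿ (c>1) ≺ n! ≺ nⁿ.
exponential base 3 dominates polylogarithmic (log n)^2 asymptotically.

f(n) grows faster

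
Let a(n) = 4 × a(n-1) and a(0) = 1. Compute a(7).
Computing step by step:
a(0) = 1
a(1) = 4 × 1 = 4
a(2) = 4 × 4 = 16
a(3) = 4 × 16 = 64
a(4) = 4 × 64 = 256
a(5) = 4 × 256 = 1024
a(6) = 4 × 1024 = 4096
a(7) = 4 × 4096 = 16384

16384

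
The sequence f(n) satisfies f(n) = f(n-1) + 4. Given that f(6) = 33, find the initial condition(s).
f(6) = f(0) + 6·4, so f(0) = 33 - 24 = 9.

f(0) = 9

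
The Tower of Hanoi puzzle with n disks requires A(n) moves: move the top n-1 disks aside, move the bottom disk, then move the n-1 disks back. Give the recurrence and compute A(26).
Moving n disks = move the top n-1 disks aside (A(n-1) moves) + move the largest disk (1 move) + move the n-1 disks back on top (A(n-1) moves), so A(n) = 2A(n-1) + 1, with A(1) = 1 (a single disk takes one move).
First terms: 1, 3, 7, 15, 31, 63, … — each is one less than a power of 2. Indeed A(n) + 1 = 2(A(n-1) + 1) with A(1) + 1 = 2, so A(n) + 1 = 2ⁿ and A(n) = 2ⁿ - 1.
Hence A(26) = 2^26 - 1 = 67108864 - 1 = 67108863.

A(n) = 2A(n-1) + 1, A(1) = 1; A(26) = 67108863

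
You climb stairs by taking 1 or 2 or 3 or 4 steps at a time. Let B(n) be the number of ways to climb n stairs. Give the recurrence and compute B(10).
Condition on the size of the last step (1 to 4): before it there were n-1, …, n-4 stairs climbed, and these cases are disjoint, so B(n) = B(n-1) + B(n-2) + B(n-3) + B(n-4) (order-4 linear recurrence).
Initial conditions by direct count (compositions of i into parts ≤ 4): B(1) = 1; B(2) = 2; B(3) = 4; B(4) = 8.
Iterating the recurrence: B(5) = 15, B(6) = 29, B(7) = 56, B(8) = 108, B(9) = 208, B(10) = 401.

B(n) = B(n-1) + B(n-2) + B(n-3) + B(n-4), B(1) = 1, B(2) = 2, B(3) = 4, B(4) = 8; B(10) = 401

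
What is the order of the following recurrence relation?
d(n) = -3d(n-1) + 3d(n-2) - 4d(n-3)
The order is the largest lag k for which d(n-k) appears. Here the deepest term is d(n-3), so the order is 3.

Order 3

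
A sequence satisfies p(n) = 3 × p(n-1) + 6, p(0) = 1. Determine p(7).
Computing step by step:
p(0) = 1
p(1) = 3 × 1 + 6 = 9
p(2) = 3 × 9 + 6 = 33
p(3) = 3 × 33 + 6 = 105
p(4) = 3 × 105 + 6 = 321
p(5) = 3 × 321 + 6 = 969
p(6) = 3 × 969 + 6 = 2913
p(7) = 3 × 2913 + 6 = 8745

8745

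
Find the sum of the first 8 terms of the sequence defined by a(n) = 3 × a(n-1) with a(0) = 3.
Computing the sequence terms: 3, 9, 27, 81, 243, 729, 2187, 6561
Adding these values together:

9840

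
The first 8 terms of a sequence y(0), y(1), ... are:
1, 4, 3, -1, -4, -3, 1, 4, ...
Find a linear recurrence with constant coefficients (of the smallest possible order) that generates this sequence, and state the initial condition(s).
Look for the lowest-order linear relation among consecutive terms.
Observation: y(n) - 1·y(n-1) - (-1)·y(n-2) = 0 holds for the shown terms, and no order-1 relation y(n) = α·y(n-1) + β fits.
Check at n=3: 1·3 + (-1)·4 = -1. ✓

y(n) = y(n-1) - y(n-2), y(0) = 1, y(1) = 4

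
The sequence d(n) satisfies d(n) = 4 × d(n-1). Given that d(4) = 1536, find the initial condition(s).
In general d(n) = 4ⁿ · d(0). At n = 4: d(0) = d(4) / 4^4 = 1536 / 256 = 6.

d(0) = 6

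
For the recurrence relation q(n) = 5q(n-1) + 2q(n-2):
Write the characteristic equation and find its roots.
Substitute q(n) = rⁿ and divide through by rⁿ⁻²: r² - 5r - 2 = 0
Discriminant: 5² + 4·2 = 33, not a perfect square, so by the quadratic formula r = (5 ± √33)/2.
General solution: q(n) = A·r₁ⁿ + B·r₂ⁿ where r₁,r₂ = (5 ± √33)/2

Characteristic: r² - 5r - 2 = 0, Roots: r = (5 ± √33)/2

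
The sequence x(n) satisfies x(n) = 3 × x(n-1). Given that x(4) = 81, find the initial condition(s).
In general x(n) = 3ⁿ · x(0). At n = 4: x(0) = x(4) / 3^4 = 81 / 81 = 1.

x(0) = 1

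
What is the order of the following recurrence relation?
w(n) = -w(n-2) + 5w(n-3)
The order is the largest lag k for which w(n-k) appears. Here the deepest term is w(n-3), so the order is 3.

Order 3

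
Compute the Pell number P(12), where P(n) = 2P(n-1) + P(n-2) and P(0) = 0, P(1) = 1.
Computing the sequence terms:
0, 1, 2, 5, 12, 29, 70, 169, 408, 985, 2378, 5741, 13860

13860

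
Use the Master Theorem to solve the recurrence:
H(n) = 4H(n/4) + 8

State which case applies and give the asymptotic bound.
Master Theorem template: H(n) = a·H(n/b) + f(n).
Here: a=4, b=4, f(n)=8
Compute log_b(a) = log_4(4) = 1.
f(n) = 8 = O(n^(1-ε)) with ε = 1. Case 1: H(n) = Θ(n^log_b(a)) = Θ(n).

Case 1: H(n) = Θ(n)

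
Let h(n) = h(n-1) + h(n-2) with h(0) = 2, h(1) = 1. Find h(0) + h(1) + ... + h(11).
Computing the sequence terms: 2, 1, 3, 4, 7, 11, 18, 29, 47, 76, 123, 199
Adding these values together:

520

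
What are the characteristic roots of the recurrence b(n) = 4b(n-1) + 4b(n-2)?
Substitute b(n) = rⁿ and divide through by rⁿ⁻²: r² - 4r - 4 = 0
Discriminant: 4² + 4·4 = 32, not a perfect square, so by the quadratic formula r = (4 ± √32)/2.
General solution: b(n) = A·r₁ⁿ + B·r₂ⁿ where r₁,r₂ = (4 ± √32)/2

Characteristic: r² - 4r - 4 = 0, Roots: r = (4 ± √32)/2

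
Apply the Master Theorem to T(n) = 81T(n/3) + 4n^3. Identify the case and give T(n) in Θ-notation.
Master Theorem template: T(n) = a·T(n/b) + f(n).
Here: a=81, b=3, f(n)=4n^3
Compute log_b(a) = log_3(81) = 4.
f(n) = 4n^3 = O(n^(4-ε)) with ε = 1. Case 1: T(n) = Θ(n^log_b(a)) = Θ(n^4).

Case 1: T(n) = Θ(n^4)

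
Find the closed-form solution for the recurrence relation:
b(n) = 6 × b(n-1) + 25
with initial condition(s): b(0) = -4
Recurrence: b(n) = 6 × b(n-1) + 25, initial: b(0) = -4.
Try b(n) = A·6ⁿ + C. Substituting: A·6ⁿ + C = 6(A·6ⁿ⁻¹ + C) + 25 = A·6ⁿ + 6C + 25, so C = 6C + 25, giving C = -5. Then b(0) = A - 5 = -4 gives A = 1.

b(n) = 6ⁿ - 5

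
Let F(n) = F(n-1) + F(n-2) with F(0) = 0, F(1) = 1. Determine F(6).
Computing the sequence terms:
0, 1, 1, 2, 3, 5, 8

8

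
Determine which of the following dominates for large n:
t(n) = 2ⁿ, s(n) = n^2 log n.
Comparing growth rates:
Growth-rate hierarchy: log n ≺ any polynomial ≺ any exponential cⁿ (c>1) ≺ n! ≺ nⁿ.
exponential base 2 dominates polynomial degree 2 (with log factor) asymptotically.

t(n) grows faster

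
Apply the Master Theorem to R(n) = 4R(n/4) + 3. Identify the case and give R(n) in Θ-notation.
Master Theorem template: R(n) = a·R(n/b) + f(n).
Here: a=4, b=4, f(n)=3
Compute log_b(a) = log_4(4) = 1.
f(n) = 3 = O(n^(1-ε)) with ε = 1. Case 1: R(n) = Θ(n^log_b(a)) = Θ(n).

Case 1: R(n) = Θ(n)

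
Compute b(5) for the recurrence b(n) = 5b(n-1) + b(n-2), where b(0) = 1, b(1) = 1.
Computing the sequence terms:
1, 1, 6, 31, 161, 836

836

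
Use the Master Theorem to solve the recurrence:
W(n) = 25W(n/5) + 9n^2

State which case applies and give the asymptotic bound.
Master Theorem template: W(n) = a·W(n/b) + f(n).
Here: a=25, b=5, f(n)=9n^2
Compute log_b(a) = log_5(25) = 2.
f(n) = 9n^2 = Θ(n^2). Case 2: W(n) = Θ(n^2 log n).

Case 2: W(n) = Θ(n^2 log n)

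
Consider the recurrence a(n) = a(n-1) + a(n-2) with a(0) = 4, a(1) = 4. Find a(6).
Computing the sequence terms:
4, 4, 8, 12, 20, 32, 52

52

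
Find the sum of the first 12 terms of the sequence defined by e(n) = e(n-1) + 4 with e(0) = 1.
Computing the sequence terms: 1, 5, 9, 13, 17, 21, 25, 29, 33, 37, 41, 45
Adding these values together:

276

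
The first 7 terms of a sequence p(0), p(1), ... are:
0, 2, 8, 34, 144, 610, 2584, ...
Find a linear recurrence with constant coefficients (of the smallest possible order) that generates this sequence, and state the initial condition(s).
Look for the lowest-order linear relation among consecutive terms.
Observation: p(n) - 4·p(n-1) - (1)·p(n-2) = 0 holds for the shown terms, and no order-1 relation p(n) = α·p(n-1) + β fits.
Check at n=3: 4·8 + (1)·2 = 34. ✓

p(n) = 4p(n-1) + p(n-2), p(0) = 0, p(1) = 2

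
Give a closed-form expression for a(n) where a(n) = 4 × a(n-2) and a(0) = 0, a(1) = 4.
Recurrence: a(n) = 4 × a(n-2), initial: a(0) = 0, a(1) = 4.
Characteristic equation: r² - 4 = 0, which factors as (r - 2)(r + 2) = 0, so r = 2, -2. General solution a(n) = A·2ⁿ + B·(-2)ⁿ. From a(0) = 0: A + B = 0. From a(1) = 4: 2A - 2B = 4. Solving gives A = 1, B = -1.

a(n) = 2ⁿ - (-2)ⁿ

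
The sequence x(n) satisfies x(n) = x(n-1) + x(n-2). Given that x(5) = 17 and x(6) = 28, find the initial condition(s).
Work backwards using x(k) = x(k+2) - x(k+1):
x(4) = x(6) - x(5) = 28 - 17 = 11
x(3) = x(5) - x(4) = 17 - 11 = 6
x(2) = x(4) - x(3) = 11 - 6 = 5
x(1) = x(3) - x(2) = 6 - 5 = 1
x(0) = x(2) - x(1) = 5 - 1 = 4

x(0) = 4, x(1) = 1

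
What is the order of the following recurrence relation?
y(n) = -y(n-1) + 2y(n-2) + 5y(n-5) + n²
The order is the largest lag k for which y(n-k) appears. Here the deepest term is y(n-5) (the n² term is non-homogeneous and does not affect the order), so the order is 5.

Order 5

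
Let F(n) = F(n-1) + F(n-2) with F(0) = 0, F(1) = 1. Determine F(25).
Computing the sequence terms:
0, 1, 1, 2, 3, 5, 8, 13, 21, 34, 55, 89, 144, 233, 377, 610, 987, 1597, 2584, 4181, 6765, 10946, 17711, 28657, 46368, 75025

75025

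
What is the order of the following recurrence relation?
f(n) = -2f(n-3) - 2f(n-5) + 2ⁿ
The order is the largest lag k for which f(n-k) appears. Here the deepest term is f(n-5) (the 2ⁿ term is non-homogeneous and does not affect the order), so the order is 5.

Order 5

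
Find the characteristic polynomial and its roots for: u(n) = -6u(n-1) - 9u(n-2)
Substitute u(n) = rⁿ and divide through by rⁿ⁻²: r² + 6r + 9 = 0
Factor: (r + 3)² = 0, so r = -3 (double root).
General solution: u(n) = (A + Bn)·(-3)ⁿ

Characteristic: r² + 6r + 9 = 0, Roots: r = -3 (double root)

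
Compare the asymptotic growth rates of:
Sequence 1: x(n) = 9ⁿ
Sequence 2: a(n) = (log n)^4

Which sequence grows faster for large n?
Comparing growth rates:
Growth-rate hierarchy: log n ≺ any polynomial ≺ any exponential cⁿ (c>1) ≺ n! ≺ nⁿ.
exponential base 9 dominates polylogarithmic (log n)^4 asymptotically.

x(n) grows faster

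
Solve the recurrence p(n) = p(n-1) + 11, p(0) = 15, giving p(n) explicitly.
Recurrence: p(n) = p(n-1) + 11, initial: p(0) = 15.
Each step adds 11, so p(n) = p(0) + 11n = 11n + 15.

p(n) = 11n + 15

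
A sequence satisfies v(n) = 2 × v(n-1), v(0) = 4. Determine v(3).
Computing step by step:
v(0) = 4
v(1) = 2 × 4 = 8
v(2) = 2 × 8 = 16
v(3) = 2 × 16 = 32

32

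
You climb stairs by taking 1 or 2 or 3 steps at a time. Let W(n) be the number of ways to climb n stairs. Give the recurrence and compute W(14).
Condition on the size of the last step (1 to 3): before it there were n-1, …, n-3 stairs climbed, and these cases are disjoint, so W(n) = W(n-1) + W(n-2) + W(n-3) (order-3 linear recurrence).
Initial conditions by direct count (compositions of i into parts ≤ 3): W(1) = 1; W(2) = 2; W(3) = 4.
Iterating the recurrence: W(4) = 7, W(5) = 13, W(6) = 24, W(7) = 44, W(8) = 81, W(9) = 149, W(10) = 274, W(11) = 504, W(12) = 927, W(13) = 1705, W(14) = 3136.

W(n) = W(n-1) + W(n-2) + W(n-3), W(1) = 1, W(2) = 2, W(3) = 4; W(14) = 3136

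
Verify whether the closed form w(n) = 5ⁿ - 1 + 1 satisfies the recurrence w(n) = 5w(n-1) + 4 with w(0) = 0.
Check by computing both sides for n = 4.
From the recurrence with w(0) = 0:
  w(0) = 0, w(1) = 4, w(2) = 24, w(3) = 124, w(4) = 624
  so the recurrence gives w(4) = 624.
From the proposed closed form w(n) = 5ⁿ - 1 + 1:
  w(4) = 625.
The recurrence gives 624 but the closed form gives 625, so the closed form does not satisfy the recurrence.

No, the closed form is incorrect.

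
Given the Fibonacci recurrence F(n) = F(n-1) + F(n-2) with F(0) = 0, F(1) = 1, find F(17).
Computing the sequence terms:
0, 1, 1, 2, 3, 5, 8, 13, 21, 34, 55, 89, 144, 233, 377, 610, 987, 1597

1597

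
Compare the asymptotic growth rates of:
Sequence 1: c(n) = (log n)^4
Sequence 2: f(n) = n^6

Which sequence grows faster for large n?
Comparing growth rates:
Growth-rate hierarchy: log n ≺ any polynomial ≺ any exponential cⁿ (c>1) ≺ n! ≺ nⁿ.
polynomial degree 6 dominates polylogarithmic (log n)^4 asymptotically.

f(n) grows faster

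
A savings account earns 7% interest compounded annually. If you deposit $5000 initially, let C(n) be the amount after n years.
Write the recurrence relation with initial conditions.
Each year the balance grows by 7%, i.e. is multiplied by 1 + 7/100 = 1.07, so C(n) = 1.07 × C(n-1). The initial deposit gives C(0) = 5000.
Unrolling gives the closed form C(n) = 5000 × (1.07)ⁿ.

C(n) = 1.07 × C(n-1), C(0) = 5000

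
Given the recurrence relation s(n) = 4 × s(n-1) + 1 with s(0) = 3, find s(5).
Computing step by step:
s(0) = 3
s(1) = 4 × 3 + 1 = 13
s(2) = 4 × 13 + 1 = 53
s(3) = 4 × 53 + 1 = 213
s(4) = 4 × 213 + 1 = 853
s(5) = 4 × 853 + 1 = 3413

3413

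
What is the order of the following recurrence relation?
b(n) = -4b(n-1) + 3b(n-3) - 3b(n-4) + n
The order is the largest lag k for which b(n-k) appears. Here the deepest term is b(n-4) (the n term is non-homogeneous and does not affect the order), so the order is 4.

Order 4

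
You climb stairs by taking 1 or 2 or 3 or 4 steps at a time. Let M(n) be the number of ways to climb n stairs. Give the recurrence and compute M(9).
Condition on the size of the last step (1 to 4): before it there were n-1, …, n-4 stairs climbed, and these cases are disjoint, so M(n) = M(n-1) + M(n-2) + M(n-3) + M(n-4) (order-4 linear recurrence).
Initial conditions by direct count (compositions of i into parts ≤ 4): M(1) = 1; M(2) = 2; M(3) = 4; M(4) = 8.
Iterating the recurrence: M(5) = 15, M(6) = 29, M(7) = 56, M(8) = 108, M(9) = 208.

M(n) = M(n-1) + M(n-2) + M(n-3) + M(n-4), M(1) = 1, M(2) = 2, M(3) = 4, M(4) = 8; M(9) = 208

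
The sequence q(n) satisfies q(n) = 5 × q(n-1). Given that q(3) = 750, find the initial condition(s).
In general q(n) = 5ⁿ · q(0). At n = 3: q(0) = q(3) / 5^3 = 750 / 125 = 6.

q(0) = 6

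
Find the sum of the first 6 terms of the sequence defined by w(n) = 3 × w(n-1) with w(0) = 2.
Computing the sequence terms: 2, 6, 18, 54, 162, 486
Adding these values together:

728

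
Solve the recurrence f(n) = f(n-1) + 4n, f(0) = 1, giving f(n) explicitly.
Recurrence: f(n) = f(n-1) + 4n, initial: f(0) = 1.
Telescoping: f(n) = f(0) + 4·Σᵢ₌₁ⁿ i = 1 + 4·n(n+1)/2.

f(n) = 4·n(n+1)/2 + 1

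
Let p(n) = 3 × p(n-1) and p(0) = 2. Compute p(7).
Computing step by step:
p(0) = 2
p(1) = 3 × 2 = 6
p(2) = 3 × 6 = 18
p(3) = 3 × 18 = 54
p(4) = 3 × 54 = 162
p(5) = 3 × 162 = 486
p(6) = 3 × 486 = 1458
p(7) = 3 × 1458 = 4374

4374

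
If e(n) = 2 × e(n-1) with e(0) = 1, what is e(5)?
Computing step by step:
e(0) = 1
e(1) = 2 × 1 = 2
e(2) = 2 × 2 = 4
e(3) = 2 × 4 = 8
e(4) = 2 × 8 = 16
e(5) = 2 × 16 = 32

32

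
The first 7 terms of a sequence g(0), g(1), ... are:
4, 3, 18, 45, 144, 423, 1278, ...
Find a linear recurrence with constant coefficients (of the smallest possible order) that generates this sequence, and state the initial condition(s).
Look for the lowest-order linear relation among consecutive terms.
Observation: g(n) - 2·g(n-1) - (3)·g(n-2) = 0 holds for the shown terms, and no order-1 relation g(n) = α·g(n-1) + β fits.
Check at n=3: 2·18 + (3)·3 = 45. ✓

g(n) = 2g(n-1) + 3g(n-2), g(0) = 4, g(1) = 3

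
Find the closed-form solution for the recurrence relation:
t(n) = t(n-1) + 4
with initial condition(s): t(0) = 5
Recurrence: t(n) = t(n-1) + 4, initial: t(0) = 5.
Each step adds 4, so t(n) = t(0) + 4n = 4n + 5.

t(n) = 4n + 5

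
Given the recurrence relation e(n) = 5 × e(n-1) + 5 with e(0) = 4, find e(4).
Computing step by step:
e(0) = 4
e(1) = 5 × 4 + 5 = 25
e(2) = 5 × 25 + 5 = 130
e(3) = 5 × 130 + 5 = 655
e(4) = 5 × 655 + 5 = 3280

3280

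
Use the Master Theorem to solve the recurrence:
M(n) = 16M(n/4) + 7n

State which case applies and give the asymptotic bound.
Master Theorem template: M(n) = a·M(n/b) + f(n).
Here: a=16, b=4, f(n)=7n
Compute log_b(a) = log_4(16) = 2.
f(n) = 7n = O(n^(2-ε)) with ε = 1. Case 1: M(n) = Θ(n^log_b(a)) = Θ(n^2).

Case 1: M(n) = Θ(n^2)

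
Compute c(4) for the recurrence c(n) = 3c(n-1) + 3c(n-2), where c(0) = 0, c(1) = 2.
Computing the sequence terms:
0, 2, 6, 24, 90

90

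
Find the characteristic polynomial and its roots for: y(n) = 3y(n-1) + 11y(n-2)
Substitute y(n) = rⁿ and divide through by rⁿ⁻²: r² - 3r - 11 = 0
Discriminant: 3² + 4·11 = 53, not a perfect square, so by the quadratic formula r = (3 ± √53)/2.
General solution: y(n) = A·r₁ⁿ + B·r₂ⁿ where r₁,r₂ = (3 ± √53)/2

Characteristic: r² - 3r - 11 = 0, Roots: r = (3 ± √53)/2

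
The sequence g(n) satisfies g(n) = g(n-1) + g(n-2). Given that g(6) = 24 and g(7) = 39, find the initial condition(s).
Work backwards using g(k) = g(k+2) - g(k+1):
g(5) = g(7) - g(6) = 39 - 24 = 15
g(4) = g(6) - g(5) = 24 - 15 = 9
g(3) = g(5) - g(4) = 15 - 9 = 6
g(2) = g(4) - g(3) = 9 - 6 = 3
g(1) = g(3) - g(2) = 6 - 3 = 3
g(0) = g(2) - g(1) = 3 - 3 = 0

g(0) = 0, g(1) = 3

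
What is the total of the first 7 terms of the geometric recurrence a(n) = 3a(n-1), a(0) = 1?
Computing the sequence terms: 1, 3, 9, 27, 81, 243, 729
Adding these values together:

1093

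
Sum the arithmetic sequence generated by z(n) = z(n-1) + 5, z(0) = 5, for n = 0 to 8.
Computing the sequence terms: 5, 10, 15, 20, 25, 30, 35, 40, 45
Adding these values together:

225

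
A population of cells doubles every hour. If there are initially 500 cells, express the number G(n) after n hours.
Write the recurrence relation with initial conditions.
Each hour multiplies the count by 2, so the count after n hours depends only on the count after n-1 hours: G(n) = 2 × G(n-1). The starting count gives G(0) = 500.
Unrolling n times gives the closed form G(n) = 500 × 2ⁿ.

G(n) = 2 × G(n-1), G(0) = 500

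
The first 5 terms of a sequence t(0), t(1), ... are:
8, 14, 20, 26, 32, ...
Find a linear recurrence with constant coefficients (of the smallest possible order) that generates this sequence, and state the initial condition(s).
Look for the lowest-order linear relation among consecutive terms.
Observation: consecutive differences are constant (= 6).
Check at n=2: 1·14 + 6 = 20. ✓

t(n) = t(n-1) + 6, t(0) = 8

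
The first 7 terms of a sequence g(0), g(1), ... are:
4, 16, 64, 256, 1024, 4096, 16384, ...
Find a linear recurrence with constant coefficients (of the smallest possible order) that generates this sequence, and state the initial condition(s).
Look for the lowest-order linear relation among consecutive terms.
Observation: each term is 4× the previous.
Check at n=2: 4·16 = 64. ✓

g(n) = 4 × g(n-1), g(0) = 4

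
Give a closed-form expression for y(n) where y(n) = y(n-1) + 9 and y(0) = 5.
Recurrence: y(n) = y(n-1) + 9, initial: y(0) = 5.
Each step adds 9, so y(n) = y(0) + 9n = 9n + 5.

y(n) = 9n + 5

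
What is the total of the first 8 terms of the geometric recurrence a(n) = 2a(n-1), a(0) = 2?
Computing the sequence terms: 2, 4, 8, 16, 32, 64, 128, 256
Adding these values together:

510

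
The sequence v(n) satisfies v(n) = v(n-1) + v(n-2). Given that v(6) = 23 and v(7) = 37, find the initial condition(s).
Work backwards using v(k) = v(k+2) - v(k+1):
v(5) = v(7) - v(6) = 37 - 23 = 14
v(4) = v(6) - v(5) = 23 - 14 = 9
v(3) = v(5) - v(4) = 14 - 9 = 5
v(2) = v(4) - v(3) = 9 - 5 = 4
v(1) = v(3) - v(2) = 5 - 4 = 1
v(0) = v(2) - v(1) = 4 - 1 = 3

v(0) = 3, v(1) = 1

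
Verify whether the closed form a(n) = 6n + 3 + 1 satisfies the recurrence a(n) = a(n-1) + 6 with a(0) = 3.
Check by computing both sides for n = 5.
From the recurrence with a(0) = 3:
  a(0) = 3, a(1) = 9, a(2) = 15, a(3) = 21, a(4) = 27, a(5) = 33
  so the recurrence gives a(5) = 33.
From the proposed closed form a(n) = 6n + 3 + 1:
  a(5) = 34.
The recurrence gives 33 but the closed form gives 34, so the closed form does not satisfy the recurrence.

No, the closed form is incorrect.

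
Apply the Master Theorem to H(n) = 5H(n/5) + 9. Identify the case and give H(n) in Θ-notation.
Master Theorem template: H(n) = a·H(n/b) + f(n).
Here: a=5, b=5, f(n)=9
Compute log_b(a) = log_5(5) = 1.
f(n) = 9 = O(n^(1-ε)) with ε = 1. Case 1: H(n) = Θ(n^log_b(a)) = Θ(n).

Case 1: H(n) = Θ(n)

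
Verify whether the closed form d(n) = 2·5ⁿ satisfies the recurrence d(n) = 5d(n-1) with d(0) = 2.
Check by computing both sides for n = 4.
From the recurrence with d(0) = 2:
  d(0) = 2, d(1) = 10, d(2) = 50, d(3) = 250, d(4) = 1250
  so the recurrence gives d(4) = 1250.
From the proposed closed form d(n) = 2·5ⁿ:
  d(4) = 1250.
Both sides give 1250 at n = 4, and the initial condition(s) match, so the closed form is consistent.

Yes, the closed form is correct.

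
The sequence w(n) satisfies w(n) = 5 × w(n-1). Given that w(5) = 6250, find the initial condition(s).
In general w(n) = 5ⁿ · w(0). At n = 5: w(0) = w(5) / 5^5 = 6250 / 3125 = 2.

w(0) = 2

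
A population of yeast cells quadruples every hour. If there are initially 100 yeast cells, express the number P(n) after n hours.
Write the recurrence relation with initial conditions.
Each hour multiplies the count by 4, so the count after n hours depends only on the count after n-1 hours: P(n) = 4 × P(n-1). The starting count gives P(0) = 100.
Unrolling n times gives the closed form P(n) = 100 × 4ⁿ.

P(n) = 4 × P(n-1), P(0) = 100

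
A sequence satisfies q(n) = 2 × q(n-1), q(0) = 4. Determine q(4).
Computing step by step:
q(0) = 4
q(1) = 2 × 4 = 8
q(2) = 2 × 8 = 16
q(3) = 2 × 16 = 32
q(4) = 2 × 32 = 64

64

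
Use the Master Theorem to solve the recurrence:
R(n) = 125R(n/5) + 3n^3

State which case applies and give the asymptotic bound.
Master Theorem template: R(n) = a·R(n/b) + f(n).
Here: a=125, b=5, f(n)=3n^3
Compute log_b(a) = log_5(125) = 3.
f(n) = 3n^3 = Θ(n^3). Case 2: R(n) = Θ(n^3 log n).

Case 2: R(n) = Θ(n^3 log n)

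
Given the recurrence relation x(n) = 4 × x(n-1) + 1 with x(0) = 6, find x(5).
Computing step by step:
x(0) = 6
x(1) = 4 × 6 + 1 = 25
x(2) = 4 × 25 + 1 = 101
x(3) = 4 × 101 + 1 = 405
x(4) = 4 × 405 + 1 = 1621
x(5) = 4 × 1621 + 1 = 6485

6485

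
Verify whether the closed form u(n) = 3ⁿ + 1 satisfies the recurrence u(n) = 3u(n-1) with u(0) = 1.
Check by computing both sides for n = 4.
From the recurrence with u(0) = 1:
  u(0) = 1, u(1) = 3, u(2) = 9, u(3) = 27, u(4) = 81
  so the recurrence gives u(4) = 81.
From the proposed closed form u(n) = 3ⁿ + 1:
  u(4) = 82.
The recurrence gives 81 but the closed form gives 82, so the closed form does not satisfy the recurrence.

No, the closed form is incorrect.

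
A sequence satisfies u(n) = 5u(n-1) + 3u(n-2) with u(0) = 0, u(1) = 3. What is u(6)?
Computing the sequence terms:
0, 3, 15, 84, 465, 2577, 14280

14280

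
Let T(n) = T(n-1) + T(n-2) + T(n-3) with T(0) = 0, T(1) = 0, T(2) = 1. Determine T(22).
Computing the sequence terms:
0, 0, 1, 1, 2, 4, 7, 13, 24, 44, 81, 149, 274, 504, 927, 1705, 3136, 5768, 10609, 19513, 35890, 66012, 121415

121415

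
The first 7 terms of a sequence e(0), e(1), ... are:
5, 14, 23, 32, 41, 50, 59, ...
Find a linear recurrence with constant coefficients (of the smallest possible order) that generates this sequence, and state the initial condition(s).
Look for the lowest-order linear relation among consecutive terms.
Observation: consecutive differences are constant (= 9).
Check at n=2: 1·14 + 9 = 23. ✓

e(n) = e(n-1) + 9, e(0) = 5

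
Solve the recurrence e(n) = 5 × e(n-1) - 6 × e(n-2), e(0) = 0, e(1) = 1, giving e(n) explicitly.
Recurrence: e(n) = 5 × e(n-1) - 6 × e(n-2), initial: e(0) = 0, e(1) = 1.
Characteristic equation: r² - 5r + 6 = 0, which factors as (r - 3)(r - 2) = 0, so r = 3, 2. General solution e(n) = A·3ⁿ + B·2ⁿ. From e(0) = 0: A + B = 0. From e(1) = 1: 3A + 2B = 1. Solving gives A = 1, B = -1.

e(n) = 3ⁿ - 2ⁿ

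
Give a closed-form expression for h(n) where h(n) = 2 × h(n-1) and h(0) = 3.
Recurrence: h(n) = 2 × h(n-1), initial: h(0) = 3.
Each term is 2 times the previous, so this is geometric with ratio 2. After n steps: h(n) = h(0)·2ⁿ = 3·2ⁿ.

h(n) = 3·2ⁿ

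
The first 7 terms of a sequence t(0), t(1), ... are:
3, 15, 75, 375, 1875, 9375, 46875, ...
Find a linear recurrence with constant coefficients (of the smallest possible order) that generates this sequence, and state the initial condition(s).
Look for the lowest-order linear relation among consecutive terms.
Observation: each term is 5× the previous.
Check at n=2: 5·15 = 75. ✓

t(n) = 5 × t(n-1), t(0) = 3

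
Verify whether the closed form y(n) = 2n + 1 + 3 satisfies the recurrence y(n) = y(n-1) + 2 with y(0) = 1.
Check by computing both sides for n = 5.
From the recurrence with y(0) = 1:
  y(0) = 1, y(1) = 3, y(2) = 5, y(3) = 7, y(4) = 9, y(5) = 11
  so the recurrence gives y(5) = 11.
From the proposed closed form y(n) = 2n + 1 + 3:
  y(5) = 14.
The recurrence gives 11 but the closed form gives 14, so the closed form does not satisfy the recurrence.

No, the closed form is incorrect.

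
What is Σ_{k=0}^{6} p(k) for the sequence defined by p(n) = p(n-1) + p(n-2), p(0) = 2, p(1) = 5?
Computing the sequence terms: 2, 5, 7, 12, 19, 31, 50
Adding these values together:

126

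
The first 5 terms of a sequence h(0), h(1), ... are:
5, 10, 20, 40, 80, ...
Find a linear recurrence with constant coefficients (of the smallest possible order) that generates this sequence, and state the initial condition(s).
Look for the lowest-order linear relation among consecutive terms.
Observation: each term is 2× the previous.
Check at n=2: 2·10 = 20. ✓

h(n) = 2 × h(n-1), h(0) = 5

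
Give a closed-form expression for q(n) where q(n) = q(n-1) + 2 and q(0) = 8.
Recurrence: q(n) = q(n-1) + 2, initial: q(0) = 8.
Each step adds 2, so q(n) = q(0) + 2n = 2n + 8.

q(n) = 2n + 8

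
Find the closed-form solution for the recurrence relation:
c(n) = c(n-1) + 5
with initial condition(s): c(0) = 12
Recurrence: c(n) = c(n-1) + 5, initial: c(0) = 12.
Each step adds 5, so c(n) = c(0) + 5n = 5n + 12.

c(n) = 5n + 12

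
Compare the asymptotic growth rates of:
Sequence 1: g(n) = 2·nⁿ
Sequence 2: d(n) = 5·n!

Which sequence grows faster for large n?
Comparing growth rates:
Growth-rate hierarchy: log n ≺ any polynomial ≺ any exponential cⁿ (c>1) ≺ n! ≺ nⁿ.
super-exponential nⁿ dominates factorial asymptotically.

g(n) grows faster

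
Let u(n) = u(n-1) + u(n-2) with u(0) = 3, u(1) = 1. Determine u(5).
Computing the sequence terms:
3, 1, 4, 5, 9, 14

14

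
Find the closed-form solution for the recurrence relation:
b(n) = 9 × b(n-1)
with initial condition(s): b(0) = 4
Recurrence: b(n) = 9 × b(n-1), initial: b(0) = 4.
Each term is 9 times the previous, so this is geometric with ratio 9. After n steps: b(n) = b(0)·9ⁿ = 4·9ⁿ.

b(n) = 4·9ⁿ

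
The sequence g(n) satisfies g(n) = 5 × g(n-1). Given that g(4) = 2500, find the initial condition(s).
In general g(n) = 5ⁿ · g(0). At n = 4: g(0) = g(4) / 5^4 = 2500 / 625 = 4.

g(0) = 4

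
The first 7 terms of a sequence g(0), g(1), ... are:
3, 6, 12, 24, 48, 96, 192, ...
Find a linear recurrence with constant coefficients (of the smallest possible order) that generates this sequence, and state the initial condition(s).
Look for the lowest-order linear relation among consecutive terms.
Observation: each term is 2× the previous.
Check at n=2: 2·6 = 12. ✓

g(n) = 2 × g(n-1), g(0) = 3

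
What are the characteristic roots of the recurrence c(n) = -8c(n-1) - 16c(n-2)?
Substitute c(n) = rⁿ and divide through by rⁿ⁻²: r² + 8r + 16 = 0
Factor: (r + 4)² = 0, so r = -4 (double root).
General solution: c(n) = (A + Bn)·(-4)ⁿ

Characteristic: r² + 8r + 16 = 0, Roots: r = -4 (double root)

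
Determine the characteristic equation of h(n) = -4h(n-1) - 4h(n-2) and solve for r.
Substitute h(n) = rⁿ and divide through by rⁿ⁻²: r² + 4r + 4 = 0
Factor: (r + 2)² = 0, so r = -2 (double root).
General solution: h(n) = (A + Bn)·(-2)ⁿ

Characteristic: r² + 4r + 4 = 0, Roots: r = -2 (double root)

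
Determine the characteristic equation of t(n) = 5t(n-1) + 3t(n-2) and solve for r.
Substitute t(n) = rⁿ and divide through by rⁿ⁻²: r² - 5r - 3 = 0
Discriminant: 5² + 4·3 = 37, not a perfect square, so by the quadratic formula r = (5 ± √37)/2.
General solution: t(n) = A·r₁ⁿ + B·r₂ⁿ where r₁,r₂ = (5 ± √37)/2

Characteristic: r² - 5r - 3 = 0, Roots: r = (5 ± √37)/2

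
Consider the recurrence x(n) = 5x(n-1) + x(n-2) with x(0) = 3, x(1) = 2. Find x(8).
Computing the sequence terms:
3, 2, 13, 67, 348, 1807, 9383, 48722, 252993

252993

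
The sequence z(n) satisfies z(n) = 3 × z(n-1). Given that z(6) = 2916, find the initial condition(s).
In general z(n) = 3ⁿ · z(0). At n = 6: z(0) = z(6) / 3^6 = 2916 / 729 = 4.

z(0) = 4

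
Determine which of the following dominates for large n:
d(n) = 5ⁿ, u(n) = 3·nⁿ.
Comparing growth rates:
Growth-rate hierarchy: log n ≺ any polynomial ≺ any exponential cⁿ (c>1) ≺ n! ≺ nⁿ.
super-exponential nⁿ dominates exponential base 5 asymptotically.

u(n) grows faster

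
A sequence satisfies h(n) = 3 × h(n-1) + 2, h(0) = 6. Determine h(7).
Computing step by step:
h(0) = 6
h(1) = 3 × 6 + 2 = 20
h(2) = 3 × 20 + 2 = 62
h(3) = 3 × 62 + 2 = 188
h(4) = 3 × 188 + 2 = 566
h(5) = 3 × 566 + 2 = 1700
h(6) = 3 × 1700 + 2 = 5102
h(7) = 3 × 5102 + 2 = 15308

15308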